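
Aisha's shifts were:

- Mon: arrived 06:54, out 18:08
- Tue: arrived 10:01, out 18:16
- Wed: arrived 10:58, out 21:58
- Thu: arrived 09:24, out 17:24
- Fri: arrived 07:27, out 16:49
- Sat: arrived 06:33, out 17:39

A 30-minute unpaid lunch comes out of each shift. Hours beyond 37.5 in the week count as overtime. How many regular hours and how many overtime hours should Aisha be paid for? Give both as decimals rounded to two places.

Mon: 06:54–18:08 = 11 h 14 min; less 30 min break → 10 h 44 min
Tue: 10:01–18:16 = 8 h 15 min; less 30 min break → 7 h 45 min
Wed: 10:58–21:58 = 11 h 0 min; less 30 min break → 10 h 30 min
Thu: 09:24–17:24 = 8 h 0 min; less 30 min break → 7 h 30 min
Fri: 07:27–16:49 = 9 h 22 min; less 30 min break → 8 h 52 min
Sat: 06:33–17:39 = 11 h 6 min; less 30 min break → 10 h 36 min
Total worked: 55 h 57 min = 55.95 h.
Threshold 37.5 h → overtime 18 h 27 min, regular 37 h 30 min.

Regular 37.50 hours, overtime 18.45 hours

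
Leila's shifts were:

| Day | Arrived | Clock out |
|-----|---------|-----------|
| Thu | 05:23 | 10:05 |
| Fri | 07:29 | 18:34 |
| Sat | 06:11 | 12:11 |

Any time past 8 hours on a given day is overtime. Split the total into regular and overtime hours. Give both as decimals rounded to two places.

Thu: 05:23–10:05 = 4 h 42 min
Fri: 07:29–18:34 = 11 h 5 min
Sat: 06:11–12:11 = 6 h 0 min
Thu reg 4 h 42 min / OT 0 h 0 min; Fri reg 8 h 0 min / OT 3 h 5 min; Sat reg 6 h 0 min / OT 0 h 0 min.
Totals: regular 18 h 42 min, overtime 3 h 5 min.

Regular 18.70 hours, overtime 3.08 hours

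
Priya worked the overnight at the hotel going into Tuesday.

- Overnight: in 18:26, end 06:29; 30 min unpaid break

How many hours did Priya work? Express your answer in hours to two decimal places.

Overnight: 18:26 → midnight = 5 h 34 min; midnight → 06:29 = 6 h 29 min; span 12 h 3 min; less 30 min break → 11 h 33 min

11.55 hours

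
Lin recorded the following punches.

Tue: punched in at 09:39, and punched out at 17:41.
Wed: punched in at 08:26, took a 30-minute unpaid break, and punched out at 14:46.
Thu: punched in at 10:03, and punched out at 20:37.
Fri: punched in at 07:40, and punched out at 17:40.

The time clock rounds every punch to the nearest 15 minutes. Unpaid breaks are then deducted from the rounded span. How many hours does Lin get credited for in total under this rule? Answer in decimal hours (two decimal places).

34.25 hours

Tue: in 09:39→09:45, out 17:41→17:45; 8 h 0 min
Wed: in 08:26→08:30, out 14:46→14:45; 6 h 15 min − 30 min = 5 h 45 min
Thu: in 10:03→10:00, out 20:37→20:30; 10 h 30 min
Fri: in 07:40→07:45, out 17:40→17:45; 10 h 0 min
Total credited: 34 h 15 min.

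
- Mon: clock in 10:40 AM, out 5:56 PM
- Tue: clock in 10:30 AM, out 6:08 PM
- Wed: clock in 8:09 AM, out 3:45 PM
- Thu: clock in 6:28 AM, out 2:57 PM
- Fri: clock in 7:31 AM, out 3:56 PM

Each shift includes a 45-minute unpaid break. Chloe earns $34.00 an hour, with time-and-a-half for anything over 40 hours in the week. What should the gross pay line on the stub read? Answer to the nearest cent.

$1212.10

Mon: 10:40 AM–5:56 PM = 7 h 16 min; less 45 min break → 6 h 31 min
Tue: 10:30 AM–6:08 PM = 7 h 38 min; less 45 min break → 6 h 53 min
Wed: 8:09 AM–3:45 PM = 7 h 36 min; less 45 min break → 6 h 51 min
Thu: 6:28 AM–2:57 PM = 8 h 29 min; less 45 min break → 7 h 44 min
Fri: 7:31 AM–3:56 PM = 8 h 25 min; less 45 min break → 7 h 40 min
Total worked: 35 h 39 min = 2139 min.
Regular 35 h 39 min = 2139 min at $34.00/h; overtime 0 h 0 min = 0 min at $51.00/h.
Pay = (2139 × $34.00 + 0 × $51.00) ÷ 60 = $1212.10.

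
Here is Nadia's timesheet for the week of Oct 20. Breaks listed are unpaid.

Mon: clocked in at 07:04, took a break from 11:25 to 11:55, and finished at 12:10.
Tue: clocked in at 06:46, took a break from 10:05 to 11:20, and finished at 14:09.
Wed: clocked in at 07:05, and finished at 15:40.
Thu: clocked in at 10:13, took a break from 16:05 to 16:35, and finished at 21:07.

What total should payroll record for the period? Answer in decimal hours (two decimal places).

29.72 hours

Mon: 07:04–12:10 = 5 h 6 min; less 30 min break → 4 h 36 min
Tue: 06:46–14:09 = 7 h 23 min; less 75 min break → 6 h 8 min
Wed: 07:05–15:40 = 8 h 35 min
Thu: 10:13–21:07 = 10 h 54 min; less 30 min break → 10 h 24 min
Total: 4 h 36 min + 6 h 8 min + 8 h 35 min + 10 h 24 min = 29 h 43 min.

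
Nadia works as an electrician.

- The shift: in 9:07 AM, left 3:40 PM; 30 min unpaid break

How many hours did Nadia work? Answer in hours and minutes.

6 h 3 min

The shift: 9:07 AM–3:40 PM = 6 h 33 min; less 30 min break → 6 h 3 min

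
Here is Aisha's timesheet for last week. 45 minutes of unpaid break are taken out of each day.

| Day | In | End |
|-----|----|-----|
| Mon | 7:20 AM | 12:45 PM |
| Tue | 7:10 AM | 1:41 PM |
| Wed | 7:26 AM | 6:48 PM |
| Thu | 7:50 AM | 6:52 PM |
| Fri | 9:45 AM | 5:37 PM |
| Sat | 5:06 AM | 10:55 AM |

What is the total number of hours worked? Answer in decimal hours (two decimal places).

43.52 hours

Mon: 7:20 AM–12:45 PM = 5 h 25 min; less 45 min break → 4 h 40 min
Tue: 7:10 AM–1:41 PM = 6 h 31 min; less 45 min break → 5 h 46 min
Wed: 7:26 AM–6:48 PM = 11 h 22 min; less 45 min break → 10 h 37 min
Thu: 7:50 AM–6:52 PM = 11 h 2 min; less 45 min break → 10 h 17 min
Fri: 9:45 AM–5:37 PM = 7 h 52 min; less 45 min break → 7 h 7 min
Sat: 5:06 AM–10:55 AM = 5 h 49 min; less 45 min break → 5 h 4 min
Total: 4 h 40 min + 5 h 46 min + 10 h 37 min + 10 h 17 min + 7 h 7 min + 5 h 4 min = 43 h 31 min.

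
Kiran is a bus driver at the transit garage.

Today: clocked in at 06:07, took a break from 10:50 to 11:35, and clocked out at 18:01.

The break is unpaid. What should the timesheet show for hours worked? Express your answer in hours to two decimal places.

Today: 06:07–18:01 = 11 h 54 min; less 45 min break → 11 h 9 min

11.15 hours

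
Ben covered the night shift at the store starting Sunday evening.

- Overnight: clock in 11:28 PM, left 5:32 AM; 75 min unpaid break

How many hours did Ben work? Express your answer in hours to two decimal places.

Overnight: 11:28 PM → midnight = 0 h 32 min; midnight → 5:32 AM = 5 h 32 min; span 6 h 4 min; less 75 min break → 4 h 49 min

4.82 hours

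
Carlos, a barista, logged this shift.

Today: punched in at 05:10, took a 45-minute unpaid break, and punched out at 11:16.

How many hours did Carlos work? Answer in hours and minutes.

Today: 05:10–11:16 = 6 h 6 min; less 45 min break → 5 h 21 min

5 h 21 min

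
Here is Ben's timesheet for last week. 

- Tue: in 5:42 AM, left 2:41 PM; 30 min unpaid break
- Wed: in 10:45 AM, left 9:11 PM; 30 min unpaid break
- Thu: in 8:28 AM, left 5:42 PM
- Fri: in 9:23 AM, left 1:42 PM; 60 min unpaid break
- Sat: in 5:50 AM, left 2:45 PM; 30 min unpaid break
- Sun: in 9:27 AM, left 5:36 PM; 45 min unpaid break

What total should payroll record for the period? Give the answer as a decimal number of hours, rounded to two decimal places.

Tue: 5:42 AM–2:41 PM = 8 h 59 min; less 30 min break → 8 h 29 min
Wed: 10:45 AM–9:11 PM = 10 h 26 min; less 30 min break → 9 h 56 min
Thu: 8:28 AM–5:42 PM = 9 h 14 min
Fri: 9:23 AM–1:42 PM = 4 h 19 min; less 60 min break → 3 h 19 min
Sat: 5:50 AM–2:45 PM = 8 h 55 min; less 30 min break → 8 h 25 min
Sun: 9:27 AM–5:36 PM = 8 h 9 min; less 45 min break → 7 h 24 min
Total: 8 h 29 min + 9 h 56 min + 9 h 14 min + 3 h 19 min + 8 h 25 min + 7 h 24 min = 46 h 47 min.

46.78 hours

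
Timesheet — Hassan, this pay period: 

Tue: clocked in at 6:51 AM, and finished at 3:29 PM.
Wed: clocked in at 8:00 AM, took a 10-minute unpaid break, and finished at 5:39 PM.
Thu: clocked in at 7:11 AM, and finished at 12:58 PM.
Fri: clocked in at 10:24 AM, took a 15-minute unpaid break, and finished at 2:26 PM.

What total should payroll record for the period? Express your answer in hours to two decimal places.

Tue: 6:51 AM–3:29 PM = 8 h 38 min
Wed: 8:00 AM–5:39 PM = 9 h 39 min; less 10 min break → 9 h 29 min
Thu: 7:11 AM–12:58 PM = 5 h 47 min
Fri: 10:24 AM–2:26 PM = 4 h 2 min; less 15 min break → 3 h 47 min
Total: 8 h 38 min + 9 h 29 min + 5 h 47 min + 3 h 47 min = 27 h 41 min.

27.68 hours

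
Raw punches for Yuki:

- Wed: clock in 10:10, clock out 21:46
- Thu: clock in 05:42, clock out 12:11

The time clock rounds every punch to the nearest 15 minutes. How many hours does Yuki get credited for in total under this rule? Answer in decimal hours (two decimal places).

18.00 hours

Wed: in 10:10→10:15, out 21:46→21:45; 11 h 30 min
Thu: in 05:42→05:45, out 12:11→12:15; 6 h 30 min
Total credited: 18 h 0 min.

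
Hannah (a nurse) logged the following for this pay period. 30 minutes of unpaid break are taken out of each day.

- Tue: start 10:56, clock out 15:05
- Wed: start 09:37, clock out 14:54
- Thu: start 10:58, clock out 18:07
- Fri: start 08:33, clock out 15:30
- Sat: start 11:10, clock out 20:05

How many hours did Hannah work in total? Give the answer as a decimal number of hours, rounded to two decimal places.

Tue: 10:56–15:05 = 4 h 9 min; less 30 min break → 3 h 39 min
Wed: 09:37–14:54 = 5 h 17 min; less 30 min break → 4 h 47 min
Thu: 10:58–18:07 = 7 h 9 min; less 30 min break → 6 h 39 min
Fri: 08:33–15:30 = 6 h 57 min; less 30 min break → 6 h 27 min
Sat: 11:10–20:05 = 8 h 55 min; less 30 min break → 8 h 25 min
Total: 3 h 39 min + 4 h 47 min + 6 h 39 min + 6 h 27 min + 8 h 25 min = 29 h 57 min.

29.95 hours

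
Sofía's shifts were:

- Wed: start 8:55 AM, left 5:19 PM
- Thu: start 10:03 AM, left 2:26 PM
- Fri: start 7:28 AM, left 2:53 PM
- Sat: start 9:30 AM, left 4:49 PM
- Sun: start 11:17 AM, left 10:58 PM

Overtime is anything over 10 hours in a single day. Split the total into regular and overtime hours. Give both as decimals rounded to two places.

Regular 37.52 hours, overtime 1.68 hours

Wed: 8:55 AM–5:19 PM = 8 h 24 min
Thu: 10:03 AM–2:26 PM = 4 h 23 min
Fri: 7:28 AM–2:53 PM = 7 h 25 min
Sat: 9:30 AM–4:49 PM = 7 h 19 min
Sun: 11:17 AM–10:58 PM = 11 h 41 min
Wed reg 8 h 24 min / OT 0 h 0 min; Thu reg 4 h 23 min / OT 0 h 0 min; Fri reg 7 h 25 min / OT 0 h 0 min; Sat reg 7 h 19 min / OT 0 h 0 min; Sun reg 10 h 0 min / OT 1 h 41 min.
Totals: regular 37 h 31 min, overtime 1 h 41 min.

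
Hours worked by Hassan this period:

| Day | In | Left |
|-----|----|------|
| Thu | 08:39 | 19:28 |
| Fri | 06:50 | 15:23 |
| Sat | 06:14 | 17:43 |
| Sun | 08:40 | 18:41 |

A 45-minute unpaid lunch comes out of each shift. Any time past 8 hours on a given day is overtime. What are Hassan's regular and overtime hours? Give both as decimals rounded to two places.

Thu: 08:39–19:28 = 10 h 49 min; less 45 min break → 10 h 4 min
Fri: 06:50–15:23 = 8 h 33 min; less 45 min break → 7 h 48 min
Sat: 06:14–17:43 = 11 h 29 min; less 45 min break → 10 h 44 min
Sun: 08:40–18:41 = 10 h 1 min; less 45 min break → 9 h 16 min
Thu reg 8 h 0 min / OT 2 h 4 min; Fri reg 7 h 48 min / OT 0 h 0 min; Sat reg 8 h 0 min / OT 2 h 44 min; Sun reg 8 h 0 min / OT 1 h 16 min.
Totals: regular 31 h 48 min, overtime 6 h 4 min.

Regular 31.80 hours, overtime 6.07 hours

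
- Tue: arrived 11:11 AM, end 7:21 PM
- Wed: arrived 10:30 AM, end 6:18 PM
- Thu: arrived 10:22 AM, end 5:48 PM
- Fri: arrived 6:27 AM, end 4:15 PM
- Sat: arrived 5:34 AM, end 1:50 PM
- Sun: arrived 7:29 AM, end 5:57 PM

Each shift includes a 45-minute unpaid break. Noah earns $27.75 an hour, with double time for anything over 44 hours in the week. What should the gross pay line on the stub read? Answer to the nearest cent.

$1411.55

Tue: 11:11 AM–7:21 PM = 8 h 10 min; less 45 min break → 7 h 25 min
Wed: 10:30 AM–6:18 PM = 7 h 48 min; less 45 min break → 7 h 3 min
Thu: 10:22 AM–5:48 PM = 7 h 26 min; less 45 min break → 6 h 41 min
Fri: 6:27 AM–4:15 PM = 9 h 48 min; less 45 min break → 9 h 3 min
Sat: 5:34 AM–1:50 PM = 8 h 16 min; less 45 min break → 7 h 31 min
Sun: 7:29 AM–5:57 PM = 10 h 28 min; less 45 min break → 9 h 43 min
Total worked: 47 h 26 min = 2846 min.
Regular 44 h 0 min = 2640 min at $27.75/h; overtime 3 h 26 min = 206 min at $55.50/h.
Pay = (2640 × $27.75 + 206 × $55.50) ÷ 60 = $1411.55.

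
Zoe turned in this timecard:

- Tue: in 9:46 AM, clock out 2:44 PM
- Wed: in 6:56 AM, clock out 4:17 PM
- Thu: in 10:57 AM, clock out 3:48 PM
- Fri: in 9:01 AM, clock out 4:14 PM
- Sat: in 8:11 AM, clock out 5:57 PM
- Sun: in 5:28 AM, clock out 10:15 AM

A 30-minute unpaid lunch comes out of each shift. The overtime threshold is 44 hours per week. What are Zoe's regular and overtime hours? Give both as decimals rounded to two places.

Regular 37.93 hours, overtime 0.00 hours

Tue: 9:46 AM–2:44 PM = 4 h 58 min; less 30 min break → 4 h 28 min
Wed: 6:56 AM–4:17 PM = 9 h 21 min; less 30 min break → 8 h 51 min
Thu: 10:57 AM–3:48 PM = 4 h 51 min; less 30 min break → 4 h 21 min
Fri: 9:01 AM–4:14 PM = 7 h 13 min; less 30 min break → 6 h 43 min
Sat: 8:11 AM–5:57 PM = 9 h 46 min; less 30 min break → 9 h 16 min
Sun: 5:28 AM–10:15 AM = 4 h 47 min; less 30 min break → 4 h 17 min
Total worked: 37 h 56 min = 37.93 h.
Threshold 44 h → overtime 0 h 0 min, regular 37 h 56 min.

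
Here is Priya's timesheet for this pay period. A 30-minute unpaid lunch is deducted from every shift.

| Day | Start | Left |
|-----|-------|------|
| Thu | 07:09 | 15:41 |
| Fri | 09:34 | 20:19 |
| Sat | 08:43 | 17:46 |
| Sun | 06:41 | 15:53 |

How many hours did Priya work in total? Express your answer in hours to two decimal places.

Thu: 07:09–15:41 = 8 h 32 min; less 30 min break → 8 h 2 min
Fri: 09:34–20:19 = 10 h 45 min; less 30 min break → 10 h 15 min
Sat: 08:43–17:46 = 9 h 3 min; less 30 min break → 8 h 33 min
Sun: 06:41–15:53 = 9 h 12 min; less 30 min break → 8 h 42 min
Total: 8 h 2 min + 10 h 15 min + 8 h 33 min + 8 h 42 min = 35 h 32 min.

35.53 hours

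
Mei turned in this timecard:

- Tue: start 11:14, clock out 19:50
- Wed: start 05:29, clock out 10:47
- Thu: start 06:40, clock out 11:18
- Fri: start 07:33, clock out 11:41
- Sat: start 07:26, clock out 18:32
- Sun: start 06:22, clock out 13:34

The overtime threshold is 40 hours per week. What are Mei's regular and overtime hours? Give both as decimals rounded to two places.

Regular 40.00 hours, overtime 0.97 hours

Tue: 11:14–19:50 = 8 h 36 min
Wed: 05:29–10:47 = 5 h 18 min
Thu: 06:40–11:18 = 4 h 38 min
Fri: 07:33–11:41 = 4 h 8 min
Sat: 07:26–18:32 = 11 h 6 min
Sun: 06:22–13:34 = 7 h 12 min
Total worked: 40 h 58 min = 40.97 h.
Threshold 40 h → overtime 0 h 58 min, regular 40 h 0 min.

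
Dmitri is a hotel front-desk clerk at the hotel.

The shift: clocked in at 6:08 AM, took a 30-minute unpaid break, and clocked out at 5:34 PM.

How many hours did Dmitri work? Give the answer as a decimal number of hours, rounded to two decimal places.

10.93 hours

The shift: 6:08 AM–5:34 PM = 11 h 26 min; less 30 min break → 10 h 56 min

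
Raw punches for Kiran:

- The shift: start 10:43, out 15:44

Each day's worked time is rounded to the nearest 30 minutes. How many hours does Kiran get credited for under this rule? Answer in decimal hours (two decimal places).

The shift: 10:43–15:44 = 5 h 1 min → rounds to 5 h 0 min

5.00 hours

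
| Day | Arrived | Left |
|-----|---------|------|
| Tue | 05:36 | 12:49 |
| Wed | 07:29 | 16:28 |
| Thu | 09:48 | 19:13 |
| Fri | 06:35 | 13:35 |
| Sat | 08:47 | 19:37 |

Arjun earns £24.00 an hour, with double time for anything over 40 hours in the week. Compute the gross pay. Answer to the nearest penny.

£1125.60

Tue: 05:36–12:49 = 7 h 13 min
Wed: 07:29–16:28 = 8 h 59 min
Thu: 09:48–19:13 = 9 h 25 min
Fri: 06:35–13:35 = 7 h 0 min
Sat: 08:47–19:37 = 10 h 50 min
Total worked: 43 h 27 min = 2607 min.
Regular 40 h 0 min = 2400 min at £24.00/h; overtime 3 h 27 min = 207 min at £48.00/h.
Pay = (2400 × £24.00 + 207 × £48.00) ÷ 60 = £1125.60.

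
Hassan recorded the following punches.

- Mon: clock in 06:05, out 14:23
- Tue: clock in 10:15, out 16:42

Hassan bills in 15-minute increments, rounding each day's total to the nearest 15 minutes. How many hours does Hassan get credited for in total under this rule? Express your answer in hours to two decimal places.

Mon: 06:05–14:23 = 8 h 18 min → rounds to 8 h 15 min
Tue: 10:15–16:42 = 6 h 27 min → rounds to 6 h 30 min
Total credited: 14 h 45 min.

14.75 hours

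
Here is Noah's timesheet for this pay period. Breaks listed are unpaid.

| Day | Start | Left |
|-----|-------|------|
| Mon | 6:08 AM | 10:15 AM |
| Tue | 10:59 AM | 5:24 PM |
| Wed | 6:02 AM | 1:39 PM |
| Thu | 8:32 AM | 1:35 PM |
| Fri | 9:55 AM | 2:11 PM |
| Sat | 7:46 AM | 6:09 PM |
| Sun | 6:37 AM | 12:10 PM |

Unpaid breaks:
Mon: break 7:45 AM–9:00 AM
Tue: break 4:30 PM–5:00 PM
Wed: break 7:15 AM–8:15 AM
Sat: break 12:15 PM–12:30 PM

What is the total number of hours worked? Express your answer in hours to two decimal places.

Mon: 6:08 AM–10:15 AM = 4 h 7 min; less 75 min break → 2 h 52 min
Tue: 10:59 AM–5:24 PM = 6 h 25 min; less 30 min break → 5 h 55 min
Wed: 6:02 AM–1:39 PM = 7 h 37 min; less 60 min break → 6 h 37 min
Thu: 8:32 AM–1:35 PM = 5 h 3 min
Fri: 9:55 AM–2:11 PM = 4 h 16 min
Sat: 7:46 AM–6:09 PM = 10 h 23 min; less 15 min break → 10 h 8 min
Sun: 6:37 AM–12:10 PM = 5 h 33 min
Total: 2 h 52 min + 5 h 55 min + 6 h 37 min + 5 h 3 min + 4 h 16 min + 10 h 8 min + 5 h 33 min = 40 h 24 min.

40.40 hours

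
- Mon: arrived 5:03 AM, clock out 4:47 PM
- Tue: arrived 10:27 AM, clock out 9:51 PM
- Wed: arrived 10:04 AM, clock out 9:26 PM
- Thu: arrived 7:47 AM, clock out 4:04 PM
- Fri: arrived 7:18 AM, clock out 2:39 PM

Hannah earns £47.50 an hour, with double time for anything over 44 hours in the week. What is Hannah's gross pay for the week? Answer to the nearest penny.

Mon: 5:03 AM–4:47 PM = 11 h 44 min
Tue: 10:27 AM–9:51 PM = 11 h 24 min
Wed: 10:04 AM–9:26 PM = 11 h 22 min
Thu: 7:47 AM–4:04 PM = 8 h 17 min
Fri: 7:18 AM–2:39 PM = 7 h 21 min
Total worked: 50 h 8 min = 3008 min.
Regular 44 h 0 min = 2640 min at £47.50/h; overtime 6 h 8 min = 368 min at £95.00/h.
Pay = (2640 × £47.50 + 368 × £95.00) ÷ 60 = £2672.67.

£2672.67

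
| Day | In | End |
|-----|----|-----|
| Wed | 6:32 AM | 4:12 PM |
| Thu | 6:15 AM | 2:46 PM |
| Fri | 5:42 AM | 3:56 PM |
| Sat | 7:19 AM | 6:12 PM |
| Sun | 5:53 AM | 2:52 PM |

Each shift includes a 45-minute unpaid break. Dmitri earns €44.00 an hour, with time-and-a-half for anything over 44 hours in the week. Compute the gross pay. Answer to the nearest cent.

€1971.20

Wed: 6:32 AM–4:12 PM = 9 h 40 min; less 45 min break → 8 h 55 min
Thu: 6:15 AM–2:46 PM = 8 h 31 min; less 45 min break → 7 h 46 min
Fri: 5:42 AM–3:56 PM = 10 h 14 min; less 45 min break → 9 h 29 min
Sat: 7:19 AM–6:12 PM = 10 h 53 min; less 45 min break → 10 h 8 min
Sun: 5:53 AM–2:52 PM = 8 h 59 min; less 45 min break → 8 h 14 min
Total worked: 44 h 32 min = 2672 min.
Regular 44 h 0 min = 2640 min at €44.00/h; overtime 0 h 32 min = 32 min at €66.00/h.
Pay = (2640 × €44.00 + 32 × €66.00) ÷ 60 = €1971.20.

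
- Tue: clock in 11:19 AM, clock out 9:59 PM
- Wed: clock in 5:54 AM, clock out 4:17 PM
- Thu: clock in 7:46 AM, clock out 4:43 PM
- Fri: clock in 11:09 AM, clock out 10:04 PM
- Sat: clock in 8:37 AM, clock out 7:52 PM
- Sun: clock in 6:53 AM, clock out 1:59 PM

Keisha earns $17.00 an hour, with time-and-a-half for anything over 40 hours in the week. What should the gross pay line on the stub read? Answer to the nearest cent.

Tue: 11:19 AM–9:59 PM = 10 h 40 min
Wed: 5:54 AM–4:17 PM = 10 h 23 min
Thu: 7:46 AM–4:43 PM = 8 h 57 min
Fri: 11:09 AM–10:04 PM = 10 h 55 min
Sat: 8:37 AM–7:52 PM = 11 h 15 min
Sun: 6:53 AM–1:59 PM = 7 h 6 min
Total worked: 59 h 16 min = 3556 min.
Regular 40 h 0 min = 2400 min at $17.00/h; overtime 19 h 16 min = 1156 min at $25.50/h.
Pay = (2400 × $17.00 + 1156 × $25.50) ÷ 60 = $1171.30.

$1171.30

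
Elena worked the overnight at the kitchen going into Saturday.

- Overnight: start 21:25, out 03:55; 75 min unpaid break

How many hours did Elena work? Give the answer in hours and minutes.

Overnight: 21:25 → midnight = 2 h 35 min; midnight → 03:55 = 3 h 55 min; span 6 h 30 min; less 75 min break → 5 h 15 min

5 h 15 min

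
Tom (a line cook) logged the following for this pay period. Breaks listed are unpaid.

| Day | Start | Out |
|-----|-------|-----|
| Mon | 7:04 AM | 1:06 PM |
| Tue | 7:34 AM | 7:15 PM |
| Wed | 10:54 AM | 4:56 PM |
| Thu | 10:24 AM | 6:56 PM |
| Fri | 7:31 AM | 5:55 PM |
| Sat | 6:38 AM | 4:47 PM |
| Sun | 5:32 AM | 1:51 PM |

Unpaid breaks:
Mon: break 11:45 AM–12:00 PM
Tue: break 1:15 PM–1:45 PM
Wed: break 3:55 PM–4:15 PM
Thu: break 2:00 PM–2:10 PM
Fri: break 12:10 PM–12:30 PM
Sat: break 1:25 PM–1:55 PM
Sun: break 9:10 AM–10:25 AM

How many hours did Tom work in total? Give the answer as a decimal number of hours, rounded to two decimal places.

57.82 hours

Mon: 7:04 AM–1:06 PM = 6 h 2 min; less 15 min break → 5 h 47 min
Tue: 7:34 AM–7:15 PM = 11 h 41 min; less 30 min break → 11 h 11 min
Wed: 10:54 AM–4:56 PM = 6 h 2 min; less 20 min break → 5 h 42 min
Thu: 10:24 AM–6:56 PM = 8 h 32 min; less 10 min break → 8 h 22 min
Fri: 7:31 AM–5:55 PM = 10 h 24 min; less 20 min break → 10 h 4 min
Sat: 6:38 AM–4:47 PM = 10 h 9 min; less 30 min break → 9 h 39 min
Sun: 5:32 AM–1:51 PM = 8 h 19 min; less 75 min break → 7 h 4 min
Total: 5 h 47 min + 11 h 11 min + 5 h 42 min + 8 h 22 min + 10 h 4 min + 9 h 39 min + 7 h 4 min = 57 h 49 min.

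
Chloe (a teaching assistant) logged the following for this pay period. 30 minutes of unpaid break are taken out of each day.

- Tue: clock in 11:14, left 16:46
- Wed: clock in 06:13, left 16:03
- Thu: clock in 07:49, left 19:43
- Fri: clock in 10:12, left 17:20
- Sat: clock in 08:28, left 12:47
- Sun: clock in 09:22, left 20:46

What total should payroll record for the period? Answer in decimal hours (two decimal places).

47.12 hours

Tue: 11:14–16:46 = 5 h 32 min; less 30 min break → 5 h 2 min
Wed: 06:13–16:03 = 9 h 50 min; less 30 min break → 9 h 20 min
Thu: 07:49–19:43 = 11 h 54 min; less 30 min break → 11 h 24 min
Fri: 10:12–17:20 = 7 h 8 min; less 30 min break → 6 h 38 min
Sat: 08:28–12:47 = 4 h 19 min; less 30 min break → 3 h 49 min
Sun: 09:22–20:46 = 11 h 24 min; less 30 min break → 10 h 54 min
Total: 5 h 2 min + 9 h 20 min + 11 h 24 min + 6 h 38 min + 3 h 49 min + 10 h 54 min = 47 h 7 min.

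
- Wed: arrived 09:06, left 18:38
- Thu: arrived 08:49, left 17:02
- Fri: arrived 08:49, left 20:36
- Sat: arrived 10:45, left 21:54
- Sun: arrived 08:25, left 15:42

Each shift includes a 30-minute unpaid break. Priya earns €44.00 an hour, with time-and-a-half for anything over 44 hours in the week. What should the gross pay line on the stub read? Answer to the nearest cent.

Wed: 09:06–18:38 = 9 h 32 min; less 30 min break → 9 h 2 min
Thu: 08:49–17:02 = 8 h 13 min; less 30 min break → 7 h 43 min
Fri: 08:49–20:36 = 11 h 47 min; less 30 min break → 11 h 17 min
Sat: 10:45–21:54 = 11 h 9 min; less 30 min break → 10 h 39 min
Sun: 08:25–15:42 = 7 h 17 min; less 30 min break → 6 h 47 min
Total worked: 45 h 28 min = 2728 min.
Regular 44 h 0 min = 2640 min at €44.00/h; overtime 1 h 28 min = 88 min at €66.00/h.
Pay = (2640 × €44.00 + 88 × €66.00) ÷ 60 = €2032.80.

€2032.80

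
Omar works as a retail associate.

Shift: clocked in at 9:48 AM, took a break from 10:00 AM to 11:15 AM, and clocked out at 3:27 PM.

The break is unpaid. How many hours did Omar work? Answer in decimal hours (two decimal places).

Shift: 9:48 AM–3:27 PM = 5 h 39 min; less 75 min break → 4 h 24 min

4.40 hours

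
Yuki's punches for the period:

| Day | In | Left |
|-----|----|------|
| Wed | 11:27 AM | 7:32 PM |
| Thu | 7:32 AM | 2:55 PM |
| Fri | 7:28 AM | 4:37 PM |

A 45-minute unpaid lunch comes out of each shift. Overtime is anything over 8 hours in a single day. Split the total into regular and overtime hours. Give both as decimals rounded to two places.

Regular 21.97 hours, overtime 0.40 hours

Wed: 11:27 AM–7:32 PM = 8 h 5 min; less 45 min break → 7 h 20 min
Thu: 7:32 AM–2:55 PM = 7 h 23 min; less 45 min break → 6 h 38 min
Fri: 7:28 AM–4:37 PM = 9 h 9 min; less 45 min break → 8 h 24 min
Wed reg 7 h 20 min / OT 0 h 0 min; Thu reg 6 h 38 min / OT 0 h 0 min; Fri reg 8 h 0 min / OT 0 h 24 min.
Totals: regular 21 h 58 min, overtime 0 h 24 min.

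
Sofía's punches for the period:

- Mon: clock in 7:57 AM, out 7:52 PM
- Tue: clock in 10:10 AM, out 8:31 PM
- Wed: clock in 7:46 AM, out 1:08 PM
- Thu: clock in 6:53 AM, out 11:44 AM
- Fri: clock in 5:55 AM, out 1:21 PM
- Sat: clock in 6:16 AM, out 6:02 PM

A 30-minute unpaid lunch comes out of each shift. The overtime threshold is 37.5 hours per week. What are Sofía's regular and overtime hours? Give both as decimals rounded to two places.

Mon: 7:57 AM–7:52 PM = 11 h 55 min; less 30 min break → 11 h 25 min
Tue: 10:10 AM–8:31 PM = 10 h 21 min; less 30 min break → 9 h 51 min
Wed: 7:46 AM–1:08 PM = 5 h 22 min; less 30 min break → 4 h 52 min
Thu: 6:53 AM–11:44 AM = 4 h 51 min; less 30 min break → 4 h 21 min
Fri: 5:55 AM–1:21 PM = 7 h 26 min; less 30 min break → 6 h 56 min
Sat: 6:16 AM–6:02 PM = 11 h 46 min; less 30 min break → 11 h 16 min
Total worked: 48 h 41 min = 48.68 h.
Threshold 37.5 h → overtime 11 h 11 min, regular 37 h 30 min.

Regular 37.50 hours, overtime 11.18 hours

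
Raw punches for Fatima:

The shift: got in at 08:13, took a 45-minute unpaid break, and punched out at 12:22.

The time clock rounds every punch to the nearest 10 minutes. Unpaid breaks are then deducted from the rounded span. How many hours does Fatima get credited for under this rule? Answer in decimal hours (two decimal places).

The shift: in 08:13→08:10, out 12:22→12:20; 4 h 10 min − 45 min = 3 h 25 min

3.42 hours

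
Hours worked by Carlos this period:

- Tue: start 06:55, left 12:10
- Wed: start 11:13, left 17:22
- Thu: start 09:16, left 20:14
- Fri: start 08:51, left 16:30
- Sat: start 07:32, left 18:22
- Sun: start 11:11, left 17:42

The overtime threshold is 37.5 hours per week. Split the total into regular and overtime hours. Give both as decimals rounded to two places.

Tue: 06:55–12:10 = 5 h 15 min
Wed: 11:13–17:22 = 6 h 9 min
Thu: 09:16–20:14 = 10 h 58 min
Fri: 08:51–16:30 = 7 h 39 min
Sat: 07:32–18:22 = 10 h 50 min
Sun: 11:11–17:42 = 6 h 31 min
Total worked: 47 h 22 min = 47.37 h.
Threshold 37.5 h → overtime 9 h 52 min, regular 37 h 30 min.

Regular 37.50 hours, overtime 9.87 hours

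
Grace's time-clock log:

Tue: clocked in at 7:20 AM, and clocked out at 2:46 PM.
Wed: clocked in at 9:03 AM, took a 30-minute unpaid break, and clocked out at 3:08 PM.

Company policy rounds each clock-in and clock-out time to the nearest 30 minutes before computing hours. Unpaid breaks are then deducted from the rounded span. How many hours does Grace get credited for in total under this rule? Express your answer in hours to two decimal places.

Tue: in 7:20 AM→7:30 AM, out 2:46 PM→3:00 PM; 7 h 30 min
Wed: in 9:03 AM→9:00 AM, out 3:08 PM→3:00 PM; 6 h 0 min − 30 min = 5 h 30 min
Total credited: 13 h 0 min.

13.00 hours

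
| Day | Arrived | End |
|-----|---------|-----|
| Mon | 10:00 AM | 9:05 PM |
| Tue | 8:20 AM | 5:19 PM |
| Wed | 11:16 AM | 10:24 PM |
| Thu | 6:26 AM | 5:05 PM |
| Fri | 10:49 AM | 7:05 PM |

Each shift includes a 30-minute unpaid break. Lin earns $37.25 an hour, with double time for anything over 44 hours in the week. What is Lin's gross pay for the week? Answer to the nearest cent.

$1908.44

Mon: 10:00 AM–9:05 PM = 11 h 5 min; less 30 min break → 10 h 35 min
Tue: 8:20 AM–5:19 PM = 8 h 59 min; less 30 min break → 8 h 29 min
Wed: 11:16 AM–10:24 PM = 11 h 8 min; less 30 min break → 10 h 38 min
Thu: 6:26 AM–5:05 PM = 10 h 39 min; less 30 min break → 10 h 9 min
Fri: 10:49 AM–7:05 PM = 8 h 16 min; less 30 min break → 7 h 46 min
Total worked: 47 h 37 min = 2857 min.
Regular 44 h 0 min = 2640 min at $37.25/h; overtime 3 h 37 min = 217 min at $74.50/h.
Pay = (2640 × $37.25 + 217 × $74.50) ÷ 60 = $1908.44.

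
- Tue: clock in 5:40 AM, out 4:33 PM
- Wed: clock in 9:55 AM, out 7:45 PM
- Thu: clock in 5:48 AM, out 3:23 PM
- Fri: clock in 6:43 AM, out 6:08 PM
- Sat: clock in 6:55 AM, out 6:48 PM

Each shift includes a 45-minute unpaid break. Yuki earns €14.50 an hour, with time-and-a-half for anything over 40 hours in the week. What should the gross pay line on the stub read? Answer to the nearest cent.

€794.24

Tue: 5:40 AM–4:33 PM = 10 h 53 min; less 45 min break → 10 h 8 min
Wed: 9:55 AM–7:45 PM = 9 h 50 min; less 45 min break → 9 h 5 min
Thu: 5:48 AM–3:23 PM = 9 h 35 min; less 45 min break → 8 h 50 min
Fri: 6:43 AM–6:08 PM = 11 h 25 min; less 45 min break → 10 h 40 min
Sat: 6:55 AM–6:48 PM = 11 h 53 min; less 45 min break → 11 h 8 min
Total worked: 49 h 51 min = 2991 min.
Regular 40 h 0 min = 2400 min at €14.50/h; overtime 9 h 51 min = 591 min at €21.75/h.
Pay = (2400 × €14.50 + 591 × €21.75) ÷ 60 = €794.24.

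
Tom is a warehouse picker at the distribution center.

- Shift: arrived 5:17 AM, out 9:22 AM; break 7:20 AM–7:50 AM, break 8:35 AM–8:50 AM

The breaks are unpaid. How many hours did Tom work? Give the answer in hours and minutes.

Shift: 5:17 AM–9:22 AM = 4 h 5 min; less 45 min break → 3 h 20 min

3 h 20 min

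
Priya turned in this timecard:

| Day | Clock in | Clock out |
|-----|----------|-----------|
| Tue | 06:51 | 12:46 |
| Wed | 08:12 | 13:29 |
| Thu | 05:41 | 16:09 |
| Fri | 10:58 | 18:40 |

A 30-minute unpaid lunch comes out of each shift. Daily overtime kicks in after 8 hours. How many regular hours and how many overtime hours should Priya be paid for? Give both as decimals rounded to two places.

Tue: 06:51–12:46 = 5 h 55 min; less 30 min break → 5 h 25 min
Wed: 08:12–13:29 = 5 h 17 min; less 30 min break → 4 h 47 min
Thu: 05:41–16:09 = 10 h 28 min; less 30 min break → 9 h 58 min
Fri: 10:58–18:40 = 7 h 42 min; less 30 min break → 7 h 12 min
Tue reg 5 h 25 min / OT 0 h 0 min; Wed reg 4 h 47 min / OT 0 h 0 min; Thu reg 8 h 0 min / OT 1 h 58 min; Fri reg 7 h 12 min / OT 0 h 0 min.
Totals: regular 25 h 24 min, overtime 1 h 58 min.

Regular 25.40 hours, overtime 1.97 hours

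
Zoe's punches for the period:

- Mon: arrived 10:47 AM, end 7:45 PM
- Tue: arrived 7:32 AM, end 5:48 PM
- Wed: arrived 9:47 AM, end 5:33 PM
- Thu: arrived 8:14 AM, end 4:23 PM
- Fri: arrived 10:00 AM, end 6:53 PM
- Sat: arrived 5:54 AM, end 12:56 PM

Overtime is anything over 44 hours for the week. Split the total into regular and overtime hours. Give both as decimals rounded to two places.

Mon: 10:47 AM–7:45 PM = 8 h 58 min
Tue: 7:32 AM–5:48 PM = 10 h 16 min
Wed: 9:47 AM–5:33 PM = 7 h 46 min
Thu: 8:14 AM–4:23 PM = 8 h 9 min
Fri: 10:00 AM–6:53 PM = 8 h 53 min
Sat: 5:54 AM–12:56 PM = 7 h 2 min
Total worked: 51 h 4 min = 51.07 h.
Threshold 44 h → overtime 7 h 4 min, regular 44 h 0 min.

Regular 44.00 hours, overtime 7.07 hours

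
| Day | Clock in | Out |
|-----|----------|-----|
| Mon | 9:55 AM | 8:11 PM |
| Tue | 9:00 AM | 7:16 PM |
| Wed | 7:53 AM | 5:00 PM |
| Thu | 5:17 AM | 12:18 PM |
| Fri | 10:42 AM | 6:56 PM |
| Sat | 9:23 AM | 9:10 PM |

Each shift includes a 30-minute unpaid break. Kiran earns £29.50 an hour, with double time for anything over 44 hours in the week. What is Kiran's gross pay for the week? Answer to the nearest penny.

Mon: 9:55 AM–8:11 PM = 10 h 16 min; less 30 min break → 9 h 46 min
Tue: 9:00 AM–7:16 PM = 10 h 16 min; less 30 min break → 9 h 46 min
Wed: 7:53 AM–5:00 PM = 9 h 7 min; less 30 min break → 8 h 37 min
Thu: 5:17 AM–12:18 PM = 7 h 1 min; less 30 min break → 6 h 31 min
Fri: 10:42 AM–6:56 PM = 8 h 14 min; less 30 min break → 7 h 44 min
Sat: 9:23 AM–9:10 PM = 11 h 47 min; less 30 min break → 11 h 17 min
Total worked: 53 h 41 min = 3221 min.
Regular 44 h 0 min = 2640 min at £29.50/h; overtime 9 h 41 min = 581 min at £59.00/h.
Pay = (2640 × £29.50 + 581 × £59.00) ÷ 60 = £1869.32.

£1869.32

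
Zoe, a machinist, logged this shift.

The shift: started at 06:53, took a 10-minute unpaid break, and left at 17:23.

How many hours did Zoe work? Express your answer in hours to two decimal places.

10.33 hours

The shift: 06:53–17:23 = 10 h 30 min; less 10 min break → 10 h 20 min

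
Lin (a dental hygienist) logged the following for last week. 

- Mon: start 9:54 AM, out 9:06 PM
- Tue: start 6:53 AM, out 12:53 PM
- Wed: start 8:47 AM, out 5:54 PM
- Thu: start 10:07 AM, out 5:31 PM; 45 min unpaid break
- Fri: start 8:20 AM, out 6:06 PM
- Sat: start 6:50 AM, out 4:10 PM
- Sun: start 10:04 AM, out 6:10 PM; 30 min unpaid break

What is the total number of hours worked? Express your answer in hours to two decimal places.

59.67 hours

Mon: 9:54 AM–9:06 PM = 11 h 12 min
Tue: 6:53 AM–12:53 PM = 6 h 0 min
Wed: 8:47 AM–5:54 PM = 9 h 7 min
Thu: 10:07 AM–5:31 PM = 7 h 24 min; less 45 min break → 6 h 39 min
Fri: 8:20 AM–6:06 PM = 9 h 46 min
Sat: 6:50 AM–4:10 PM = 9 h 20 min
Sun: 10:04 AM–6:10 PM = 8 h 6 min; less 30 min break → 7 h 36 min
Total: 11 h 12 min + 6 h 0 min + 9 h 7 min + 6 h 39 min + 9 h 46 min + 9 h 20 min + 7 h 36 min = 59 h 40 min.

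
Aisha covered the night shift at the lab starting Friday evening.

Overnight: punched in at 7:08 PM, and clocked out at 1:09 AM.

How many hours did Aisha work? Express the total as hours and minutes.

6 h 1 min

Overnight: 7:08 PM → midnight = 4 h 52 min; midnight → 1:09 AM = 1 h 9 min; span 6 h 1 min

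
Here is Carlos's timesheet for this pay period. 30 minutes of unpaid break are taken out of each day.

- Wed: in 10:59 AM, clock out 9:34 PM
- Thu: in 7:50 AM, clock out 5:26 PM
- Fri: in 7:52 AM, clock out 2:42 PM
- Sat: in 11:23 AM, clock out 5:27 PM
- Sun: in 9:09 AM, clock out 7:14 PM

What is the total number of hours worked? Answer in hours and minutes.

40 h 40 min

Wed: 10:59 AM–9:34 PM = 10 h 35 min; less 30 min break → 10 h 5 min
Thu: 7:50 AM–5:26 PM = 9 h 36 min; less 30 min break → 9 h 6 min
Fri: 7:52 AM–2:42 PM = 6 h 50 min; less 30 min break → 6 h 20 min
Sat: 11:23 AM–5:27 PM = 6 h 4 min; less 30 min break → 5 h 34 min
Sun: 9:09 AM–7:14 PM = 10 h 5 min; less 30 min break → 9 h 35 min
Total: 10 h 5 min + 9 h 6 min + 6 h 20 min + 5 h 34 min + 9 h 35 min = 40 h 40 min.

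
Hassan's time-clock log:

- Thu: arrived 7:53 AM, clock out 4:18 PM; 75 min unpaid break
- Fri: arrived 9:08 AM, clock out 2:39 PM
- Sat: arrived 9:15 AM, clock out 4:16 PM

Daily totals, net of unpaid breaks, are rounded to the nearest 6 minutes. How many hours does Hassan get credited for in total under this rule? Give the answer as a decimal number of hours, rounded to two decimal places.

Thu: 7:53 AM–4:18 PM = 8 h 25 min − 75 min = 7 h 10 min → rounds to 7 h 12 min
Fri: 9:08 AM–2:39 PM = 5 h 31 min → rounds to 5 h 30 min
Sat: 9:15 AM–4:16 PM = 7 h 1 min → rounds to 7 h 0 min
Total credited: 19 h 42 min.

19.70 hours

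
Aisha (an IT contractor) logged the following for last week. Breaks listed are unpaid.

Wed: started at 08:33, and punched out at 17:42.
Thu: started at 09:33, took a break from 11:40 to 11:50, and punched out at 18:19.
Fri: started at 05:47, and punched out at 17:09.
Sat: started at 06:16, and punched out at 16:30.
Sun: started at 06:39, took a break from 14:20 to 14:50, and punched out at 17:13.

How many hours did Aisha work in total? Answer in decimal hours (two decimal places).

49.42 hours

Wed: 08:33–17:42 = 9 h 9 min
Thu: 09:33–18:19 = 8 h 46 min; less 10 min break → 8 h 36 min
Fri: 05:47–17:09 = 11 h 22 min
Sat: 06:16–16:30 = 10 h 14 min
Sun: 06:39–17:13 = 10 h 34 min; less 30 min break → 10 h 4 min
Total: 9 h 9 min + 8 h 36 min + 11 h 22 min + 10 h 14 min + 10 h 4 min = 49 h 25 min.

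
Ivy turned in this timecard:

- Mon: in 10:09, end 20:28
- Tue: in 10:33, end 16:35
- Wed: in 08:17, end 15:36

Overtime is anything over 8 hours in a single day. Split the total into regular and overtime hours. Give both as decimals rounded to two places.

Mon: 10:09–20:28 = 10 h 19 min
Tue: 10:33–16:35 = 6 h 2 min
Wed: 08:17–15:36 = 7 h 19 min
Mon reg 8 h 0 min / OT 2 h 19 min; Tue reg 6 h 2 min / OT 0 h 0 min; Wed reg 7 h 19 min / OT 0 h 0 min.
Totals: regular 21 h 21 min, overtime 2 h 19 min.

Regular 21.35 hours, overtime 2.32 hours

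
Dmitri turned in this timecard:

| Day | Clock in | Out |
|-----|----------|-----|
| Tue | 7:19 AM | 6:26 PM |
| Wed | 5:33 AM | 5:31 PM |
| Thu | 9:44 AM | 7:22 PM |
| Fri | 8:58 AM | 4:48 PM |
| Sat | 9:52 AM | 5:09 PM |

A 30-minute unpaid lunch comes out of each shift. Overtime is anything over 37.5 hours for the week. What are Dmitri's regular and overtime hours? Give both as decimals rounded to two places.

Regular 37.50 hours, overtime 7.83 hours

Tue: 7:19 AM–6:26 PM = 11 h 7 min; less 30 min break → 10 h 37 min
Wed: 5:33 AM–5:31 PM = 11 h 58 min; less 30 min break → 11 h 28 min
Thu: 9:44 AM–7:22 PM = 9 h 38 min; less 30 min break → 9 h 8 min
Fri: 8:58 AM–4:48 PM = 7 h 50 min; less 30 min break → 7 h 20 min
Sat: 9:52 AM–5:09 PM = 7 h 17 min; less 30 min break → 6 h 47 min
Total worked: 45 h 20 min = 45.33 h.
Threshold 37.5 h → overtime 7 h 50 min, regular 37 h 30 min.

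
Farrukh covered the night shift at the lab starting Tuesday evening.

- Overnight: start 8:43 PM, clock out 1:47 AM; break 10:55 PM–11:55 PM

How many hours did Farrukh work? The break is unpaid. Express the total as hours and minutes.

4 h 4 min

Overnight: 8:43 PM → midnight = 3 h 17 min; midnight → 1:47 AM = 1 h 47 min; span 5 h 4 min; less 60 min break → 4 h 4 min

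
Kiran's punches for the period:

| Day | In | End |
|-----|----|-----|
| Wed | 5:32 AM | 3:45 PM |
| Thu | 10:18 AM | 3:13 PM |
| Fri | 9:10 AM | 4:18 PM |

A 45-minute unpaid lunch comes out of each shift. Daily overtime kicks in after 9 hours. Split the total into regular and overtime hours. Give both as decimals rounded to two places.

Regular 19.55 hours, overtime 0.47 hours

Wed: 5:32 AM–3:45 PM = 10 h 13 min; less 45 min break → 9 h 28 min
Thu: 10:18 AM–3:13 PM = 4 h 55 min; less 45 min break → 4 h 10 min
Fri: 9:10 AM–4:18 PM = 7 h 8 min; less 45 min break → 6 h 23 min
Wed reg 9 h 0 min / OT 0 h 28 min; Thu reg 4 h 10 min / OT 0 h 0 min; Fri reg 6 h 23 min / OT 0 h 0 min.
Totals: regular 19 h 33 min, overtime 0 h 28 min.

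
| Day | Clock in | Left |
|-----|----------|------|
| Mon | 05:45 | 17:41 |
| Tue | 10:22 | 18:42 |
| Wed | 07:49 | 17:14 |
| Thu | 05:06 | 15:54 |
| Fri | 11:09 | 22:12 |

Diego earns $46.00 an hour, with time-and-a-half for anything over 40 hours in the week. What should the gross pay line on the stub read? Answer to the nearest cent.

$2635.80

Mon: 05:45–17:41 = 11 h 56 min
Tue: 10:22–18:42 = 8 h 20 min
Wed: 07:49–17:14 = 9 h 25 min
Thu: 05:06–15:54 = 10 h 48 min
Fri: 11:09–22:12 = 11 h 3 min
Total worked: 51 h 32 min = 3092 min.
Regular 40 h 0 min = 2400 min at $46.00/h; overtime 11 h 32 min = 692 min at $69.00/h.
Pay = (2400 × $46.00 + 692 × $69.00) ÷ 60 = $2635.80.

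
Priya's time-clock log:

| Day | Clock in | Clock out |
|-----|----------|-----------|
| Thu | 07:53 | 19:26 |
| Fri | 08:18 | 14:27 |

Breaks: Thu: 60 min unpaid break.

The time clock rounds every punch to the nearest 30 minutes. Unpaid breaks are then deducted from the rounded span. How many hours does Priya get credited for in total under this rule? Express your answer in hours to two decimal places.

16.50 hours

Thu: in 07:53→08:00, out 19:26→19:30; 11 h 30 min − 60 min = 10 h 30 min
Fri: in 08:18→08:30, out 14:27→14:30; 6 h 0 min
Total credited: 16 h 30 min.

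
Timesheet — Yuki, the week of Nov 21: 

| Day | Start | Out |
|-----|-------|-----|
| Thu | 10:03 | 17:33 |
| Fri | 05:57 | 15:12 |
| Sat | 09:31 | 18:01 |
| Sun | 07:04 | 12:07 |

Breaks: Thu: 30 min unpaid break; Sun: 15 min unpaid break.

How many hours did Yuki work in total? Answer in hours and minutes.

Thu: 10:03–17:33 = 7 h 30 min; less 30 min break → 7 h 0 min
Fri: 05:57–15:12 = 9 h 15 min
Sat: 09:31–18:01 = 8 h 30 min
Sun: 07:04–12:07 = 5 h 3 min; less 15 min break → 4 h 48 min
Total: 7 h 0 min + 9 h 15 min + 8 h 30 min + 4 h 48 min = 29 h 33 min.

29 h 33 min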